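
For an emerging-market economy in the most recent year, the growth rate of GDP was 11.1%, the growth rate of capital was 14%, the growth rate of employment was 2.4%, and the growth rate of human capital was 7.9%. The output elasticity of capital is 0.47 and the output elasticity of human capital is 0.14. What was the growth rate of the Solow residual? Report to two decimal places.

2.48%

Labor's share = 1 − 0.47 − 0.14 = 0.39.
Capital: 0.47 × 14 = 6.58 pp.
Human capital: 0.14 × 7.9 = 1.106 pp.
Employment: 0.39 × 2.4 = 0.936 pp.
TFP growth = 11.1 − 8.622 = 2.478%.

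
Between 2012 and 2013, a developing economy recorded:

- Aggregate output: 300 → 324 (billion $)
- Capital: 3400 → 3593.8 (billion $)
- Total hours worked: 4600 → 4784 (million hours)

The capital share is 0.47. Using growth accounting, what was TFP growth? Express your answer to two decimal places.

Aggregate output growth = (324 − 300) / 300 = 8%.
Capital growth = (3593.8 − 3400) / 3400 = 5.7%.
Total hours worked growth = (4784 − 4600) / 4600 = 4%.
Labor's share = 1 − 0.47 = 0.53.
Capital: 0.47 × 5.7 = 2.679 pp.
Total hours worked: 0.53 × 4 = 2.12 pp.
TFP growth = 8 − 4.799 = 3.201%.

TFP growth was 3.20%.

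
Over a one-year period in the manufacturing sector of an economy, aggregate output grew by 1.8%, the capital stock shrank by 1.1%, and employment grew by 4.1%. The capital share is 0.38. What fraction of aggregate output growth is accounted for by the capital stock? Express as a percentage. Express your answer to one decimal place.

The capital stock accounted for -23.2% of growth.

The capital stock contributed 0.38 × (-1.1) = -0.418 pp.
Share of growth = -0.418 / 1.8 × 100 = -23.222%.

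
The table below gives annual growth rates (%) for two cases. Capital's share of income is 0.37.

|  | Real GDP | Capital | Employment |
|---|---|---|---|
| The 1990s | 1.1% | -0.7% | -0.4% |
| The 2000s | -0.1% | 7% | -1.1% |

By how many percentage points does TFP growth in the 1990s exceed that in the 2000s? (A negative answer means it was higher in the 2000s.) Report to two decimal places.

Labor's share = 1 − 0.37 = 0.63.
The 1990s: TFP = 1.1 + 0.259 + 0.252 = 1.611%.
The 2000s: TFP = -0.1 − 2.59 + 0.693 = -1.997%.
Difference = 1.611 − (-1.997) = 3.608 pp.

3.61 percentage points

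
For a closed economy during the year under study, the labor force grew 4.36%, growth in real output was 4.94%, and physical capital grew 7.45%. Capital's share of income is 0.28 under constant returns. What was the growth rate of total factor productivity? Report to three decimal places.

Labor's share = 1 − 0.28 = 0.72.
Physical capital: 0.28 × 7.45 = 2.086 pp.
The labor force: 0.72 × 4.36 = 3.1392 pp.
TFP growth = 4.94 − 5.2252 = -0.2852%.

-0.285%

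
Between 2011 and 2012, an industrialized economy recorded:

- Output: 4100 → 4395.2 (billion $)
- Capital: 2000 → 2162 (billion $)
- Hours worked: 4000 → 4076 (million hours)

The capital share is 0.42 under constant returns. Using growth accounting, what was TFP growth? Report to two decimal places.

Output growth = (4395.2 − 4100) / 4100 = 7.2%.
Capital growth = (2162 − 2000) / 2000 = 8.1%.
Hours worked growth = (4076 − 4000) / 4000 = 1.9%.
Labor's share = 1 − 0.42 = 0.58.
Capital: 0.42 × 8.1 = 3.402 pp.
Hours worked: 0.58 × 1.9 = 1.102 pp.
TFP growth = 7.2 − 4.504 = 2.696%.

TFP growth was 2.70%.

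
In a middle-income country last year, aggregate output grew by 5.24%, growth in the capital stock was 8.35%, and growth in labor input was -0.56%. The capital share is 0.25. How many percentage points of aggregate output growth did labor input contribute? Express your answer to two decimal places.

-0.42

Labor's share = 1 − 0.25 = 0.75.
Contribution = share × growth = 0.75 × (-0.56) = -0.42 pp.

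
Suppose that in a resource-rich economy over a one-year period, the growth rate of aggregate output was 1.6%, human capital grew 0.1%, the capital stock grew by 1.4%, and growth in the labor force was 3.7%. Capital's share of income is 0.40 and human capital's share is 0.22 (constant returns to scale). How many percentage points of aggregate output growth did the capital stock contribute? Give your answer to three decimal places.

0.560 percentage points

Contribution = share × growth = 0.4 × 1.4 = 0.56 pp.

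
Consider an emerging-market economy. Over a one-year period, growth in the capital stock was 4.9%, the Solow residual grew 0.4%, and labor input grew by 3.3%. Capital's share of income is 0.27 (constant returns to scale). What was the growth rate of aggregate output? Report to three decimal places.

Labor's share = 1 − 0.27 = 0.73.
The capital stock: 0.27 × 4.9 = 1.323 pp.
Labor input: 0.73 × 3.3 = 2.409 pp.
Output growth = 0.4 + 3.732 = 4.132%.

4.132%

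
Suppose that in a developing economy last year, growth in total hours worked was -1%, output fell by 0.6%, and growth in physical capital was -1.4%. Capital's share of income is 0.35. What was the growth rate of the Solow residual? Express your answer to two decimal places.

Labor's share = 1 − 0.35 = 0.65.
Physical capital: 0.35 × (-1.4) = -0.49 pp.
Total hours worked: 0.65 × (-1) = -0.65 pp.
TFP growth = -0.6 + 1.14 = 0.54%.

0.54%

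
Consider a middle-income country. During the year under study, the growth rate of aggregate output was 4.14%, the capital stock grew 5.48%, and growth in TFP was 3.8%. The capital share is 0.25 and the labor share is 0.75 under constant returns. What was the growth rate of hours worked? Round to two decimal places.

Labor's share = 1 − 0.25 = 0.75.
gY = gA + 0.25×5.48 + 0.75×g.
0.75×g = 4.14 − 3.8 − 1.37 = -1.03.
g = -1.03 / 0.75 = -1.3733%.

-1.37%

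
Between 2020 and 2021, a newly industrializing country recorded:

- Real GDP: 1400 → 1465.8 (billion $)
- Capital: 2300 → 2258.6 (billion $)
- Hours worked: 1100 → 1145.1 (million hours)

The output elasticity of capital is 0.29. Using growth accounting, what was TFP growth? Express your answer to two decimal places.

Real GDP growth = (1465.8 − 1400) / 1400 = 4.7%.
Capital growth = (2258.6 − 2300) / 2300 = -1.8%.
Hours worked growth = (1145.1 − 1100) / 1100 = 4.1%.
Labor's share = 1 − 0.29 = 0.71.
Capital: 0.29 × (-1.8) = -0.522 pp.
Hours worked: 0.71 × 4.1 = 2.911 pp.
TFP growth = 4.7 − 2.389 = 2.311%.

2.31%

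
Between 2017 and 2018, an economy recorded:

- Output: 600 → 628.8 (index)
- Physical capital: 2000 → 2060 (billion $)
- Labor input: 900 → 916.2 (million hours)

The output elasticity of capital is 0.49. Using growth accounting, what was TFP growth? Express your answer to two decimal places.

TFP grew 2.41%.

Output growth = (628.8 − 600) / 600 = 4.8%.
Physical capital growth = (2060 − 2000) / 2000 = 3%.
Labor input growth = (916.2 − 900) / 900 = 1.8%.
Labor's share = 1 − 0.49 = 0.51.
Physical capital: 0.49 × 3 = 1.47 pp.
Labor input: 0.51 × 1.8 = 0.918 pp.
TFP growth = 4.8 − 2.388 = 2.412%.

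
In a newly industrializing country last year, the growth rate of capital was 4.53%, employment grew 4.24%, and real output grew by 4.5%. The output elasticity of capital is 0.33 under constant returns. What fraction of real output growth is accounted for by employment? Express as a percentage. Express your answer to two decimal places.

Labor's share = 1 − 0.33 = 0.67.
Employment contributed 0.67 × 4.24 = 2.8408 pp.
Share of growth = 2.8408 / 4.5 × 100 = 63.1289%.

63.13%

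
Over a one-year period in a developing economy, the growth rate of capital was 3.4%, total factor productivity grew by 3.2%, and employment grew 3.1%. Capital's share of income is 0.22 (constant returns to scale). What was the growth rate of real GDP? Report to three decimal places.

Real GDP grew 6.366%.

Labor's share = 1 − 0.22 = 0.78.
Capital: 0.22 × 3.4 = 0.748 pp.
Employment: 0.78 × 3.1 = 2.418 pp.
Output growth = 3.2 + 3.166 = 6.366%.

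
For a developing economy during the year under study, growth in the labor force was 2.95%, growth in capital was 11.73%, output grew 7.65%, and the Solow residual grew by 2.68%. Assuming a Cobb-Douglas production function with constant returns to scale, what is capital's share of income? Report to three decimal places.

gY = gA + α·gK + (1−α)·gL, so gY − gA − gL = α(gK − gL).
7.65 − 2.68 − 2.95 = α × (11.73 − 2.95).
2.02 = 8.78 α, so α = 0.23007.

0.230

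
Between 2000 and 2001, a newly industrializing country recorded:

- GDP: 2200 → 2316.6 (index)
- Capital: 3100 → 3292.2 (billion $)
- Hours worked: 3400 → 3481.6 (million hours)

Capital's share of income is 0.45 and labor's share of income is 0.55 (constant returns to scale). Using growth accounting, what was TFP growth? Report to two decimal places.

1.19%

GDP growth = (2316.6 − 2200) / 2200 = 5.3%.
Capital growth = (3292.2 − 3100) / 3100 = 6.2%.
Hours worked growth = (3481.6 − 3400) / 3400 = 2.4%.
Labor's share = 1 − 0.45 = 0.55.
Capital: 0.45 × 6.2 = 2.79 pp.
Hours worked: 0.55 × 2.4 = 1.32 pp.
TFP growth = 5.3 − 4.11 = 1.19%.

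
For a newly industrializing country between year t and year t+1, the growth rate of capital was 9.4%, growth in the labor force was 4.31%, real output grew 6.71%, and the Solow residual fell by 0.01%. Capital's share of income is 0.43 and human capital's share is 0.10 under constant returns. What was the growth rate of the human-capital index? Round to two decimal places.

The human-capital index grew 6.52%.

Labor's share = 1 − 0.43 − 0.1 = 0.47.
gY = gA + 0.43×9.4 + 0.47×4.31 + 0.1×g.
0.1×g = 6.71 + 0.01 − 6.0677 = 0.6523.
g = 0.6523 / 0.1 = 6.523%.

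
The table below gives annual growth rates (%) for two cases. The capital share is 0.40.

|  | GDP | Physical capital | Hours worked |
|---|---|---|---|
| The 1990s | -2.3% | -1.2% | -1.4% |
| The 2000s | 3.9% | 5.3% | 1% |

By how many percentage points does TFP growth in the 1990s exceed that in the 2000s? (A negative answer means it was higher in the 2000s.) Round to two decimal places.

Labor's share = 1 − 0.4 = 0.6.
The 1990s: TFP = -2.3 + 0.48 + 0.84 = -0.98%.
The 2000s: TFP = 3.9 − 2.12 − 0.6 = 1.18%.
Difference = -0.98 − (1.18) = -2.16 pp.

-2.16 percentage points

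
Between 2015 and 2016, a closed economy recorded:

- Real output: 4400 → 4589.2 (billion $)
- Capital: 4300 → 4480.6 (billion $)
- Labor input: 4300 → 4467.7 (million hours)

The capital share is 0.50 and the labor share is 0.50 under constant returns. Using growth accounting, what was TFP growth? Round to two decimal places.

Real output growth = (4589.2 − 4400) / 4400 = 4.3%.
Capital growth = (4480.6 − 4300) / 4300 = 4.2%.
Labor input growth = (4467.7 − 4300) / 4300 = 3.9%.
Labor's share = 1 − 0.5 = 0.5.
Capital: 0.5 × 4.2 = 2.1 pp.
Labor input: 0.5 × 3.9 = 1.95 pp.
TFP growth = 4.3 − 4.05 = 0.25%.

TFP grew 0.25%.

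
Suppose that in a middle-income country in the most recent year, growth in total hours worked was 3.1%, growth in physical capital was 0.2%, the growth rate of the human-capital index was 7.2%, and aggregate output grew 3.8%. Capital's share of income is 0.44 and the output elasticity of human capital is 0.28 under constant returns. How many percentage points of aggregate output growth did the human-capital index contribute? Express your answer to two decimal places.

Contribution = share × growth = 0.28 × 7.2 = 2.016 pp.

2.02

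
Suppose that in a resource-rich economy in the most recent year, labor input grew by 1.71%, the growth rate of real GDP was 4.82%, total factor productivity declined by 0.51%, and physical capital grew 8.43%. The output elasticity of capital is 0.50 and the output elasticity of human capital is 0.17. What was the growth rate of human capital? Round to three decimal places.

Labor's share = 1 − 0.5 − 0.17 = 0.33.
gY = gA + 0.5×8.43 + 0.33×1.71 + 0.17×g.
0.17×g = 4.82 + 0.51 − 4.7793 = 0.5507.
g = 0.5507 / 0.17 = 3.23941%.

3.239%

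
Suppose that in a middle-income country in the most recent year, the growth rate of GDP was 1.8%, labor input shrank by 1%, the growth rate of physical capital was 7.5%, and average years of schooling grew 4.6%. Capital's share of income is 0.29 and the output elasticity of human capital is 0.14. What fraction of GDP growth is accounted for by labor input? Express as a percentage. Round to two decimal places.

-31.67%

Labor's share = 1 − 0.29 − 0.14 = 0.57.
Labor input contributed 0.57 × (-1) = -0.57 pp.
Share of growth = -0.57 / 1.8 × 100 = -31.6667%.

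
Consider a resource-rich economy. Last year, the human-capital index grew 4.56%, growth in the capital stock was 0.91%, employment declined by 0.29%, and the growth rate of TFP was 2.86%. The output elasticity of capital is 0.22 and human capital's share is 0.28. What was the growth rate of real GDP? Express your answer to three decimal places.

4.192%

Labor's share = 1 − 0.22 − 0.28 = 0.5.
The capital stock: 0.22 × 0.91 = 0.2002 pp.
The human-capital index: 0.28 × 4.56 = 1.2768 pp.
Employment: 0.5 × (-0.29) = -0.145 pp.
Output growth = 2.86 + 1.332 = 4.192%.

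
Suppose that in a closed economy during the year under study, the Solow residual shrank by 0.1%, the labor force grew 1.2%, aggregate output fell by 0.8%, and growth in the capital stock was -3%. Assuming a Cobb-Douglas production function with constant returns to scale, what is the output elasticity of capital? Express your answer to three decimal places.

α = 0.452

gY = gA + α·gK + (1−α)·gL, so gY − gA − gL = α(gK − gL).
-0.8 + 0.1 − 1.2 = α × (-3 − 1.2).
-1.9 = -4.2 α, so α = 0.45238.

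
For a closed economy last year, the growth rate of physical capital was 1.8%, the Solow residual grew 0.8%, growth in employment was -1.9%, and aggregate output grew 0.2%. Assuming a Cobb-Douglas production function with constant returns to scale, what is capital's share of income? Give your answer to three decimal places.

gY = gA + α·gK + (1−α)·gL, so gY − gA − gL = α(gK − gL).
0.2 − 0.8 + 1.9 = α × (1.8 − (-1.9)).
1.3 = 3.7 α, so α = 0.35135.

0.351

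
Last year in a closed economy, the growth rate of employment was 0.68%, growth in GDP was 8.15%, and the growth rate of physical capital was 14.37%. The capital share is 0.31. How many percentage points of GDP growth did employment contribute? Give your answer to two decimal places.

0.47 percentage points

Labor's share = 1 − 0.31 = 0.69.
Contribution = share × growth = 0.69 × 0.68 = 0.4692 pp.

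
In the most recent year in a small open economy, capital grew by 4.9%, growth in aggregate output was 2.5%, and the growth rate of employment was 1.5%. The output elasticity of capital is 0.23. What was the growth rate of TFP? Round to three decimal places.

Labor's share = 1 − 0.23 = 0.77.
Capital: 0.23 × 4.9 = 1.127 pp.
Employment: 0.77 × 1.5 = 1.155 pp.
TFP growth = 2.5 − 2.282 = 0.218%.

0.218%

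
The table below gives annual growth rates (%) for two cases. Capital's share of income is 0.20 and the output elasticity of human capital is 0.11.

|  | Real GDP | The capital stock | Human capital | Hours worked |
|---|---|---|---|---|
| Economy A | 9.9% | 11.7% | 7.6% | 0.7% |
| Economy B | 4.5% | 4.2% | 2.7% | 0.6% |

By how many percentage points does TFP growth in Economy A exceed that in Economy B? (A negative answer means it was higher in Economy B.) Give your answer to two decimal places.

Labor's share = 1 − 0.2 − 0.11 = 0.69.
Economy A: TFP = 9.9 − 2.34 − 0.836 − 0.483 = 6.241%.
Economy B: TFP = 4.5 − 0.84 − 0.297 − 0.414 = 2.949%.
Difference = 6.241 − (2.949) = 3.292 pp.

3.29 percentage points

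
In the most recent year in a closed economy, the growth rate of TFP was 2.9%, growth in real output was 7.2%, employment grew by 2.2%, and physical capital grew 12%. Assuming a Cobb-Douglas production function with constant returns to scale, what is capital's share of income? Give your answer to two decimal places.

Capital's share of income is 0.21.

gY = gA + α·gK + (1−α)·gL, so gY − gA − gL = α(gK − gL).
7.2 − 2.9 − 2.2 = α × (12 − 2.2).
2.1 = 9.8 α, so α = 0.2143.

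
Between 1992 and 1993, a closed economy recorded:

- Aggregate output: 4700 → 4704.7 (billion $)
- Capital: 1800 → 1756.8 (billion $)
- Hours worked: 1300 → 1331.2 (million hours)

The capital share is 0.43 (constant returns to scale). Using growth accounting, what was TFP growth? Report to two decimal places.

-0.24%

Aggregate output growth = (4704.7 − 4700) / 4700 = 0.1%.
Capital growth = (1756.8 − 1800) / 1800 = -2.4%.
Hours worked growth = (1331.2 − 1300) / 1300 = 2.4%.
Labor's share = 1 − 0.43 = 0.57.
Capital: 0.43 × (-2.4) = -1.032 pp.
Hours worked: 0.57 × 2.4 = 1.368 pp.
TFP growth = 0.1 − 0.336 = -0.236%.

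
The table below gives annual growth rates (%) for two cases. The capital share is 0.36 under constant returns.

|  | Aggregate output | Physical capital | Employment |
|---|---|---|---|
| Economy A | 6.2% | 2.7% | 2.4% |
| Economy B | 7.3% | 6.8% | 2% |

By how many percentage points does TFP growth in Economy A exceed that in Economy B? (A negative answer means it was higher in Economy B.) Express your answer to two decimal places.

Labor's share = 1 − 0.36 = 0.64.
Economy A: TFP = 6.2 − 0.972 − 1.536 = 3.692%.
Economy B: TFP = 7.3 − 2.448 − 1.28 = 3.572%.
Difference = 3.692 − (3.572) = 0.12 pp.

0.12 percentage points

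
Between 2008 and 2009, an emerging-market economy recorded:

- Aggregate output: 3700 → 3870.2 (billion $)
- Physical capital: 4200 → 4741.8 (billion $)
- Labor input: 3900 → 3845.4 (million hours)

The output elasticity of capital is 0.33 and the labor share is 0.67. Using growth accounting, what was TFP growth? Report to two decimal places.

Aggregate output growth = (3870.2 − 3700) / 3700 = 4.6%.
Physical capital growth = (4741.8 − 4200) / 4200 = 12.9%.
Labor input growth = (3845.4 − 3900) / 3900 = -1.4%.
Labor's share = 1 − 0.33 = 0.67.
Physical capital: 0.33 × 12.9 = 4.257 pp.
Labor input: 0.67 × (-1.4) = -0.938 pp.
TFP growth = 4.6 − 3.319 = 1.281%.

TFP grew 1.28%.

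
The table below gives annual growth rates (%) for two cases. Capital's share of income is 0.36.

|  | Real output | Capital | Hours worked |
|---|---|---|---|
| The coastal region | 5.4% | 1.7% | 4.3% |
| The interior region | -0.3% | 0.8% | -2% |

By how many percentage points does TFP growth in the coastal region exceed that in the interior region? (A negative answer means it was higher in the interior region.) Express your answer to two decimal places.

Labor's share = 1 − 0.36 = 0.64.
The coastal region: TFP = 5.4 − 0.612 − 2.752 = 2.036%.
The interior region: TFP = -0.3 − 0.288 + 1.28 = 0.692%.
Difference = 2.036 − (0.692) = 1.344 pp.

1.34 percentage points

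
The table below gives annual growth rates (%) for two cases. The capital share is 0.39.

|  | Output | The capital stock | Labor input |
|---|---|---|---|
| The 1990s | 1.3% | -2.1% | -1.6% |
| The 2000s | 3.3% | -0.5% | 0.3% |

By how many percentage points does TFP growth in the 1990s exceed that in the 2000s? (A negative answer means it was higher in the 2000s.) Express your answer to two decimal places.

Labor's share = 1 − 0.39 = 0.61.
The 1990s: TFP = 1.3 + 0.819 + 0.976 = 3.095%.
The 2000s: TFP = 3.3 + 0.195 − 0.183 = 3.312%.
Difference = 3.095 − (3.312) = -0.217 pp.

-0.22 percentage points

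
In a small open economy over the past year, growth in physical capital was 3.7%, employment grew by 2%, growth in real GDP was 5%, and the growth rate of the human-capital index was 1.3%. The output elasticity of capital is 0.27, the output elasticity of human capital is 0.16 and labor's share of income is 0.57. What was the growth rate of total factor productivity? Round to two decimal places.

Labor's share = 1 − 0.27 − 0.16 = 0.57.
Physical capital: 0.27 × 3.7 = 0.999 pp.
The human-capital index: 0.16 × 1.3 = 0.208 pp.
Employment: 0.57 × 2 = 1.14 pp.
TFP growth = 5 − 2.347 = 2.653%.

Total factor productivity growth was 2.65%.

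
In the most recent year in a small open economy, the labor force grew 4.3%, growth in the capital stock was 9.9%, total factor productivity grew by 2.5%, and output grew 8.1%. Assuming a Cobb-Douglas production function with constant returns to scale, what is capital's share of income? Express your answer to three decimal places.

α = 0.232

gY = gA + α·gK + (1−α)·gL, so gY − gA − gL = α(gK − gL).
8.1 − 2.5 − 4.3 = α × (9.9 − 4.3).
1.3 = 5.6 α, so α = 0.23214.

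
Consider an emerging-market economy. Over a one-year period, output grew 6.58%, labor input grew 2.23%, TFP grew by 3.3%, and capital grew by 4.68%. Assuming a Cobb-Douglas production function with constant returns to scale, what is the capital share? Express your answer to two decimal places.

0.43

gY = gA + α·gK + (1−α)·gL, so gY − gA − gL = α(gK − gL).
6.58 − 3.3 − 2.23 = α × (4.68 − 2.23).
1.05 = 2.45 α, so α = 0.4286.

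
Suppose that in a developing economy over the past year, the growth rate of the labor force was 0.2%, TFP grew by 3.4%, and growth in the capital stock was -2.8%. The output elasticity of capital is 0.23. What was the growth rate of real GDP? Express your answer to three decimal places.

Labor's share = 1 − 0.23 = 0.77.
The capital stock: 0.23 × (-2.8) = -0.644 pp.
The labor force: 0.77 × 0.2 = 0.154 pp.
Output growth = 3.4 + (-0.49) = 2.91%.

Real GDP grew 2.910%.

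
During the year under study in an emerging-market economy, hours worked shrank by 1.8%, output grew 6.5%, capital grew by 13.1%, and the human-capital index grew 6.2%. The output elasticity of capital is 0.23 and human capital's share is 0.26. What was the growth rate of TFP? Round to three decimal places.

Labor's share = 1 − 0.23 − 0.26 = 0.51.
Capital: 0.23 × 13.1 = 3.013 pp.
The human-capital index: 0.26 × 6.2 = 1.612 pp.
Hours worked: 0.51 × (-1.8) = -0.918 pp.
TFP growth = 6.5 − 3.707 = 2.793%.

TFP growth was 2.793%.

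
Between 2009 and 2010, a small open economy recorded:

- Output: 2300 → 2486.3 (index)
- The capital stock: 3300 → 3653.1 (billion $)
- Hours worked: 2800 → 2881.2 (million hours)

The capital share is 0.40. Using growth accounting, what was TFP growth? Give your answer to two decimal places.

TFP grew 2.08%.

Output growth = (2486.3 − 2300) / 2300 = 8.1%.
The capital stock growth = (3653.1 − 3300) / 3300 = 10.7%.
Hours worked growth = (2881.2 − 2800) / 2800 = 2.9%.
Labor's share = 1 − 0.4 = 0.6.
The capital stock: 0.4 × 10.7 = 4.28 pp.
Hours worked: 0.6 × 2.9 = 1.74 pp.
TFP growth = 8.1 − 6.02 = 2.08%.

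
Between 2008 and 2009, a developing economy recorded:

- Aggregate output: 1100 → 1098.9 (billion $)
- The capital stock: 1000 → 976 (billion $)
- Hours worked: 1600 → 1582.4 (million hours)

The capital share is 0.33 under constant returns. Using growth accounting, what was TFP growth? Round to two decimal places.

1.43%

Aggregate output growth = (1098.9 − 1100) / 1100 = -0.1%.
The capital stock growth = (976 − 1000) / 1000 = -2.4%.
Hours worked growth = (1582.4 − 1600) / 1600 = -1.1%.
Labor's share = 1 − 0.33 = 0.67.
The capital stock: 0.33 × (-2.4) = -0.792 pp.
Hours worked: 0.67 × (-1.1) = -0.737 pp.
TFP growth = -0.1 + 1.529 = 1.429%.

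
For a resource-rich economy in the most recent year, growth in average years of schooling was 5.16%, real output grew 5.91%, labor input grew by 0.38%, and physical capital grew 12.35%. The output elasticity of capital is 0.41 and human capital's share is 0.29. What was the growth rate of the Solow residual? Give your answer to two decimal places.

Labor's share = 1 − 0.41 − 0.29 = 0.3.
Physical capital: 0.41 × 12.35 = 5.0635 pp.
Average years of schooling: 0.29 × 5.16 = 1.4964 pp.
Labor input: 0.3 × 0.38 = 0.114 pp.
TFP growth = 5.91 − 6.6739 = -0.7639%.

-0.76%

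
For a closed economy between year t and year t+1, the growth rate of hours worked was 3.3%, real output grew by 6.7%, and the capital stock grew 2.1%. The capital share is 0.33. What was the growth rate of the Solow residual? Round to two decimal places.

The Solow residual grew 3.80%.

Labor's share = 1 − 0.33 = 0.67.
The capital stock: 0.33 × 2.1 = 0.693 pp.
Hours worked: 0.67 × 3.3 = 2.211 pp.
TFP growth = 6.7 − 2.904 = 3.796%.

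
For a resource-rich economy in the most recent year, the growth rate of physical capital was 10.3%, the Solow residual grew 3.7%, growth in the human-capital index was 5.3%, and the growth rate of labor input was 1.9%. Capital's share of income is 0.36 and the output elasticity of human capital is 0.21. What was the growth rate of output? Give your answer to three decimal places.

Output growth was 9.338%.

Labor's share = 1 − 0.36 − 0.21 = 0.43.
Physical capital: 0.36 × 10.3 = 3.708 pp.
The human-capital index: 0.21 × 5.3 = 1.113 pp.
Labor input: 0.43 × 1.9 = 0.817 pp.
Output growth = 3.7 + 5.638 = 9.338%.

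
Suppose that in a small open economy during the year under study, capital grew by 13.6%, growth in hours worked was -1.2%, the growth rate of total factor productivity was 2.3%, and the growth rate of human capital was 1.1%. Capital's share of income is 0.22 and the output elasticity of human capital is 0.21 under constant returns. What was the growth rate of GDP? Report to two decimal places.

Labor's share = 1 − 0.22 − 0.21 = 0.57.
Capital: 0.22 × 13.6 = 2.992 pp.
Human capital: 0.21 × 1.1 = 0.231 pp.
Hours worked: 0.57 × (-1.2) = -0.684 pp.
Output growth = 2.3 + 2.539 = 4.839%.

GDP growth was 4.84%.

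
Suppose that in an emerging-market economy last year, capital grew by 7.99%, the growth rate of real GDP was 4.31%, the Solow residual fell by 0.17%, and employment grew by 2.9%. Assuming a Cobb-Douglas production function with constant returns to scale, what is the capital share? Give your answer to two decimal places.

gY = gA + α·gK + (1−α)·gL, so gY − gA − gL = α(gK − gL).
4.31 + 0.17 − 2.9 = α × (7.99 − 2.9).
1.58 = 5.09 α, so α = 0.3104.

0.31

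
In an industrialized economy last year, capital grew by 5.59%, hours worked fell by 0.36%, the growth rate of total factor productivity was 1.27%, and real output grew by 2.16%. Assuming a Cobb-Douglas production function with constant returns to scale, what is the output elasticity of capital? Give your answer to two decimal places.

gY = gA + α·gK + (1−α)·gL, so gY − gA − gL = α(gK − gL).
2.16 − 1.27 + 0.36 = α × (5.59 − (-0.36)).
1.25 = 5.95 α, so α = 0.2101.

The output elasticity of capital is 0.21.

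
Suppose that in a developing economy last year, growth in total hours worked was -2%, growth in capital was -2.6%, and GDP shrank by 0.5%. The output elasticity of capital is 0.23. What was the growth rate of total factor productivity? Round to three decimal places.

Labor's share = 1 − 0.23 = 0.77.
Capital: 0.23 × (-2.6) = -0.598 pp.
Total hours worked: 0.77 × (-2) = -1.54 pp.
TFP growth = -0.5 + 2.138 = 1.638%.

1.638%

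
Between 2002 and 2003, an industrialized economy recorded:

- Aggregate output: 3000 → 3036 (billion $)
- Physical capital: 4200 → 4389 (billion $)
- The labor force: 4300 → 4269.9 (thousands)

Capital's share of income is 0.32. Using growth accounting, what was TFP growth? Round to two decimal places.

Aggregate output growth = (3036 − 3000) / 3000 = 1.2%.
Physical capital growth = (4389 − 4200) / 4200 = 4.5%.
The labor force growth = (4269.9 − 4300) / 4300 = -0.7%.
Labor's share = 1 − 0.32 = 0.68.
Physical capital: 0.32 × 4.5 = 1.44 pp.
The labor force: 0.68 × (-0.7) = -0.476 pp.
TFP growth = 1.2 − 0.964 = 0.236%.

0.24%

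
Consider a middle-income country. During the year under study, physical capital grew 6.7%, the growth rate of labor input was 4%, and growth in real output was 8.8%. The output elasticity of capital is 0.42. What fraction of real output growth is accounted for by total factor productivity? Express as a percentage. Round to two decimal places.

Total factor productivity accounted for 41.66% of growth.

Labor's share = 1 − 0.42 = 0.58.
Physical capital: 0.42 × 6.7 = 2.814 pp.
Labor input: 0.58 × 4 = 2.32 pp.
TFP growth = 8.8 − 5.134 = 3.666%.
TFP share of growth = 3.666 / 8.8 × 100 = 41.6591%.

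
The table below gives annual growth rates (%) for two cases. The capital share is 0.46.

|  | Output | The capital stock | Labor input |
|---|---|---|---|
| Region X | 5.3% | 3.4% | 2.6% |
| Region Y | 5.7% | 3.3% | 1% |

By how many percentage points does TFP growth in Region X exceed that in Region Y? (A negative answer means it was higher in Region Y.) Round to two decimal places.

-1.31 percentage points

Labor's share = 1 − 0.46 = 0.54.
Region X: TFP = 5.3 − 1.564 − 1.404 = 2.332%.
Region Y: TFP = 5.7 − 1.518 − 0.54 = 3.642%.
Difference = 2.332 − (3.642) = -1.31 pp.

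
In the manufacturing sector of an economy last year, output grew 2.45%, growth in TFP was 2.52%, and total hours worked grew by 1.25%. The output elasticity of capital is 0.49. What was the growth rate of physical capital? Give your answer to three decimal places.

-1.444%

Labor's share = 1 − 0.49 = 0.51.
gY = gA + 0.51×1.25 + 0.49×g.
0.49×g = 2.45 − 2.52 − 0.6375 = -0.7075.
g = -0.7075 / 0.49 = -1.44388%.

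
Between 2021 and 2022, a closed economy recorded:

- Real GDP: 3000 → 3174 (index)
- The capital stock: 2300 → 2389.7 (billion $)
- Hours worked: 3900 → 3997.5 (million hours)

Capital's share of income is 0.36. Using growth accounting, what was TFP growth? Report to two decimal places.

2.80%

Real GDP growth = (3174 − 3000) / 3000 = 5.8%.
The capital stock growth = (2389.7 − 2300) / 2300 = 3.9%.
Hours worked growth = (3997.5 − 3900) / 3900 = 2.5%.
Labor's share = 1 − 0.36 = 0.64.
The capital stock: 0.36 × 3.9 = 1.404 pp.
Hours worked: 0.64 × 2.5 = 1.6 pp.
TFP growth = 5.8 − 3.004 = 2.796%.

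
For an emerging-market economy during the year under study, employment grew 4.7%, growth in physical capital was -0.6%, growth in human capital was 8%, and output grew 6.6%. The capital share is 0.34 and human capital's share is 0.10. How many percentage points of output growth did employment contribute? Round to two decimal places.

2.63 pp

Labor's share = 1 − 0.34 − 0.1 = 0.56.
Contribution = share × growth = 0.56 × 4.7 = 2.632 pp.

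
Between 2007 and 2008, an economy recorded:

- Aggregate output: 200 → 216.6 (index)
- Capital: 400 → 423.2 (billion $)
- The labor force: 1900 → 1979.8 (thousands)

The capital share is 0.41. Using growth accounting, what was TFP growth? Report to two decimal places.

Aggregate output growth = (216.6 − 200) / 200 = 8.3%.
Capital growth = (423.2 − 400) / 400 = 5.8%.
The labor force growth = (1979.8 − 1900) / 1900 = 4.2%.
Labor's share = 1 − 0.41 = 0.59.
Capital: 0.41 × 5.8 = 2.378 pp.
The labor force: 0.59 × 4.2 = 2.478 pp.
TFP growth = 8.3 − 4.856 = 3.444%.

TFP grew 3.44%.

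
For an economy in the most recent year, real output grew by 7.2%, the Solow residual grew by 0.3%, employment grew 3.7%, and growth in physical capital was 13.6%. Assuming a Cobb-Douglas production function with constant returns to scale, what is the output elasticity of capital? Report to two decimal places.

gY = gA + α·gK + (1−α)·gL, so gY − gA − gL = α(gK − gL).
7.2 − 0.3 − 3.7 = α × (13.6 − 3.7).
3.2 = 9.9 α, so α = 0.3232.

The output elasticity of capital is 0.32.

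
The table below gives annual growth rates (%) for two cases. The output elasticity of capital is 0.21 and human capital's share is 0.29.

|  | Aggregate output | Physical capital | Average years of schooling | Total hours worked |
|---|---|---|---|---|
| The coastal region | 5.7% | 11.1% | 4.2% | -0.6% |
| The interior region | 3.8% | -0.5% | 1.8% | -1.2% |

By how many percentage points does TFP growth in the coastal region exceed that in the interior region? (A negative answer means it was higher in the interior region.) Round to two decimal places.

Labor's share = 1 − 0.21 − 0.29 = 0.5.
The coastal region: TFP = 5.7 − 2.331 − 1.218 + 0.3 = 2.451%.
The interior region: TFP = 3.8 + 0.105 − 0.522 + 0.6 = 3.983%.
Difference = 2.451 − (3.983) = -1.532 pp.

-1.53 percentage points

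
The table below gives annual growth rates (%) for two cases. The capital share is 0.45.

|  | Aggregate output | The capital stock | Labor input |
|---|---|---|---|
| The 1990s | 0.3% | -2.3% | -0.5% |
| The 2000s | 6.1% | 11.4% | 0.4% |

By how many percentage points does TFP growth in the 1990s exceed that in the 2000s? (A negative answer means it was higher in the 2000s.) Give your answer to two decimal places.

0.86 percentage points

Labor's share = 1 − 0.45 = 0.55.
The 1990s: TFP = 0.3 + 1.035 + 0.275 = 1.61%.
The 2000s: TFP = 6.1 − 5.13 − 0.22 = 0.75%.
Difference = 1.61 − (0.75) = 0.86 pp.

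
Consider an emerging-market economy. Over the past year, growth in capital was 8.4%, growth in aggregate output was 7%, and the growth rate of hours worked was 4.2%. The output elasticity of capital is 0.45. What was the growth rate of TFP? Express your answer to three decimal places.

0.910%

Labor's share = 1 − 0.45 = 0.55.
Capital: 0.45 × 8.4 = 3.78 pp.
Hours worked: 0.55 × 4.2 = 2.31 pp.
TFP growth = 7 − 6.09 = 0.91%.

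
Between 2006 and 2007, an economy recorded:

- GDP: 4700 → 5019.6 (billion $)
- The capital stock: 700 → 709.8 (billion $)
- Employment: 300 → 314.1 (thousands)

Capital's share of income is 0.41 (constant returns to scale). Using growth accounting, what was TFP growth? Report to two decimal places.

GDP growth = (5019.6 − 4700) / 4700 = 6.8%.
The capital stock growth = (709.8 − 700) / 700 = 1.4%.
Employment growth = (314.1 − 300) / 300 = 4.7%.
Labor's share = 1 − 0.41 = 0.59.
The capital stock: 0.41 × 1.4 = 0.574 pp.
Employment: 0.59 × 4.7 = 2.773 pp.
TFP growth = 6.8 − 3.347 = 3.453%.

TFP growth was 3.45%.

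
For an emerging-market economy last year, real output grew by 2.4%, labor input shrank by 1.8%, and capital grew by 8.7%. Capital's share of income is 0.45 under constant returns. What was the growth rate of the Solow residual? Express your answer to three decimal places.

Labor's share = 1 − 0.45 = 0.55.
Capital: 0.45 × 8.7 = 3.915 pp.
Labor input: 0.55 × (-1.8) = -0.99 pp.
TFP growth = 2.4 − 2.925 = -0.525%.

-0.525%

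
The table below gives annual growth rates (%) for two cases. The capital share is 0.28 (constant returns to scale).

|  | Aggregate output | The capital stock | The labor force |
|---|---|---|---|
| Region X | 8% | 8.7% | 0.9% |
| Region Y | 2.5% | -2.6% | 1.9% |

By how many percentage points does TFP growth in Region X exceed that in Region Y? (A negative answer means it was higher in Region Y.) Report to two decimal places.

Labor's share = 1 − 0.28 = 0.72.
Region X: TFP = 8 − 2.436 − 0.648 = 4.916%.
Region Y: TFP = 2.5 + 0.728 − 1.368 = 1.86%.
Difference = 4.916 − (1.86) = 3.056 pp.

3.06 percentage points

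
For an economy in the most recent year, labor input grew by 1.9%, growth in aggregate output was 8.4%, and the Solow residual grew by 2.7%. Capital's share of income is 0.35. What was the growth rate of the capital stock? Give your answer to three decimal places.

The capital stock grew 12.757%.

Labor's share = 1 − 0.35 = 0.65.
gY = gA + 0.65×1.9 + 0.35×g.
0.35×g = 8.4 − 2.7 − 1.235 = 4.465.
g = 4.465 / 0.35 = 12.75714%.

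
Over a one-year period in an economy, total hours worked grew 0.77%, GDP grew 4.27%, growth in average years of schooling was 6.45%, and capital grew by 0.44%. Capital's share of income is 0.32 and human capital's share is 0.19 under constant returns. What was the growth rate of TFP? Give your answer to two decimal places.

Labor's share = 1 − 0.32 − 0.19 = 0.49.
Capital: 0.32 × 0.44 = 0.1408 pp.
Average years of schooling: 0.19 × 6.45 = 1.2255 pp.
Total hours worked: 0.49 × 0.77 = 0.3773 pp.
TFP growth = 4.27 − 1.7436 = 2.5264%.

2.53%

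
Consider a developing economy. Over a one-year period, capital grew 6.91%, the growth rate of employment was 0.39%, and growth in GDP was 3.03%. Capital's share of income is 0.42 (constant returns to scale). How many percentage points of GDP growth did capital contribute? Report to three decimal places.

2.902

Contribution = share × growth = 0.42 × 6.91 = 2.9022 pp.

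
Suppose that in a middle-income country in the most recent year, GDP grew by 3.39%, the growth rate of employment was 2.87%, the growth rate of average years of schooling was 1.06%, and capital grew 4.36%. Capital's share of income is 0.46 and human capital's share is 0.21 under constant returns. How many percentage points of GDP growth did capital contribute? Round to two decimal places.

2.01 pp

Contribution = share × growth = 0.46 × 4.36 = 2.0056 pp.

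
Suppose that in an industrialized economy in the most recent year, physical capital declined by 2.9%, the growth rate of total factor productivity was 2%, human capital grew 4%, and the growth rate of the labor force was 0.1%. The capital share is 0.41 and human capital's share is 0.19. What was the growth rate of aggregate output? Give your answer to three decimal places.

1.611%

Labor's share = 1 − 0.41 − 0.19 = 0.4.
Physical capital: 0.41 × (-2.9) = -1.189 pp.
Human capital: 0.19 × 4 = 0.76 pp.
The labor force: 0.4 × 0.1 = 0.04 pp.
Output growth = 2 + (-0.389) = 1.611%.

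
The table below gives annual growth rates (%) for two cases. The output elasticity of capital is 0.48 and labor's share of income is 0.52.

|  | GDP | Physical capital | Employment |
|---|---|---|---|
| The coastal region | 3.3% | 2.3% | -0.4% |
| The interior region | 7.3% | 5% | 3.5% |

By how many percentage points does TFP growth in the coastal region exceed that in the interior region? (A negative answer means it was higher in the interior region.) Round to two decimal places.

Labor's share = 1 − 0.48 = 0.52.
The coastal region: TFP = 3.3 − 1.104 + 0.208 = 2.404%.
The interior region: TFP = 7.3 − 2.4 − 1.82 = 3.08%.
Difference = 2.404 − (3.08) = -0.676 pp.

-0.68 percentage points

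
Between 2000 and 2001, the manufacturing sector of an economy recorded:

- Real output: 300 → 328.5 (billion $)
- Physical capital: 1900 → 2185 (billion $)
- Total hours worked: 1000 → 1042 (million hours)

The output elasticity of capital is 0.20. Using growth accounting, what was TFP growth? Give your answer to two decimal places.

TFP grew 3.14%.

Real output growth = (328.5 − 300) / 300 = 9.5%.
Physical capital growth = (2185 − 1900) / 1900 = 15%.
Total hours worked growth = (1042 − 1000) / 1000 = 4.2%.
Labor's share = 1 − 0.2 = 0.8.
Physical capital: 0.2 × 15 = 3 pp.
Total hours worked: 0.8 × 4.2 = 3.36 pp.
TFP growth = 9.5 − 6.36 = 3.14%.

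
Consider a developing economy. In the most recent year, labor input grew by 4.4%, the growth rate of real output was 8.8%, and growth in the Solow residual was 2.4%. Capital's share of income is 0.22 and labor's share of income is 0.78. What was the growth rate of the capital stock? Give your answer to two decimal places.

13.49%

Labor's share = 1 − 0.22 = 0.78.
gY = gA + 0.78×4.4 + 0.22×g.
0.22×g = 8.8 − 2.4 − 3.432 = 2.968.
g = 2.968 / 0.22 = 13.4909%.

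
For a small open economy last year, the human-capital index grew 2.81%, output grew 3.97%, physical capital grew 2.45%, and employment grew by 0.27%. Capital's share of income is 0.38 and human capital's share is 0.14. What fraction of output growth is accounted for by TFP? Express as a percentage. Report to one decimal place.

Labor's share = 1 − 0.38 − 0.14 = 0.48.
Physical capital: 0.38 × 2.45 = 0.931 pp.
The human-capital index: 0.14 × 2.81 = 0.3934 pp.
Employment: 0.48 × 0.27 = 0.1296 pp.
TFP growth = 3.97 − 1.454 = 2.516%.
TFP share of growth = 2.516 / 3.97 × 100 = 63.375%.

TFP accounted for 63.4% of growth.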